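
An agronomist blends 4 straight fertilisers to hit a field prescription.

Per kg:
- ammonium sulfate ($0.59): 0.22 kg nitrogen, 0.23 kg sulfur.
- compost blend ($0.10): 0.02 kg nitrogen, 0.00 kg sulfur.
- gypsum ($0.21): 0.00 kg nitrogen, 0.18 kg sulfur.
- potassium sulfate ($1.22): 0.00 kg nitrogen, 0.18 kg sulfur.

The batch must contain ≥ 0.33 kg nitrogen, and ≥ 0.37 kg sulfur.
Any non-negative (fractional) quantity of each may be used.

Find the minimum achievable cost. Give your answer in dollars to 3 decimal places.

$0.914

This is a linear program. Let x1 = kg of ammonium sulfate, x2 = kg of compost blend, x3 = kg of gypsum, x4 = kg of potassium sulfate.
Minimise 0.59x1 + 0.1x2 + 0.21x3 + 1.22x4 with:
  0.22x1 + 0.02x2 ≥ 0.33   (nitrogen)
  0.23x1 + 0.18x3 + 0.18x4 ≥ 0.37   (sulfur)
  x1, x2, x3, x4 ≥ 0.
At the optimum only ammonium sulfate, gypsum are positive (compost blend, potassium sulfate = 0). Binding constraints: nitrogen and sulfur.
Optimal quantities: ammonium sulfate = 1.5 kg, gypsum = 0.1389 kg.
Objective = 0.59·1.5 + 0.21·0.1389 = 0.91417.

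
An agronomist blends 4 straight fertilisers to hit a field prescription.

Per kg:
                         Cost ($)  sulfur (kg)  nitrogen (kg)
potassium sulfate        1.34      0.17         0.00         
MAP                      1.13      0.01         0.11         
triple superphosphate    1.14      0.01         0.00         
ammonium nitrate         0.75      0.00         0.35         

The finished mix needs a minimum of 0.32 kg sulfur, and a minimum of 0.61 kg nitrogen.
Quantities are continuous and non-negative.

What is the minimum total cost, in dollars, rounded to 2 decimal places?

Let x1 = kg of potassium sulfate, x2 = kg of MAP, x3 = kg of triple superphosphate, x4 = kg of ammonium nitrate.
Minimise 1.34x1 + 1.13x2 + 1.14x3 + 0.75x4 subject to:
  0.17x1 + 0.01x2 + 0.01x3 ≥ 0.32   (sulfur)
  0.11x2 + 0.35x4 ≥ 0.61   (nitrogen)
  x1, x2, x3, x4 ≥ 0.
The optimal basis is {potassium sulfate, ammonium nitrate}; MAP, triple superphosphate drop out. The sulfur and nitrogen requirements are met with equality.
Solving gives x1 = 1.882, x4 = 1.743.
Objective = 1.34·1.882 + 0.75·1.743 = 3.8291.

$3.83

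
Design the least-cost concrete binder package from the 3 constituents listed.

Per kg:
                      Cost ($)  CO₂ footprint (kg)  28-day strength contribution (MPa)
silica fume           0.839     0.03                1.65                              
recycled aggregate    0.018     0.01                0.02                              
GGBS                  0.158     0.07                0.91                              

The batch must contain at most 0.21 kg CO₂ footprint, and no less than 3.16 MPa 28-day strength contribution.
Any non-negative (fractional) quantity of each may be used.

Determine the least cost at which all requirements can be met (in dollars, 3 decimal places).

$0.737

Let x1 = kg of silica fume, x2 = kg of recycled aggregate, x3 = kg of GGBS.
min 0.839x1 + 0.018x2 + 0.158x3 with:
  0.03x1 + 0.01x2 + 0.07x3 ≤ 0.21   (CO₂ footprint)
  1.65x1 + 0.02x2 + 0.91x3 ≥ 3.16   (28-day strength contribution)
  x1, x2, x3 ≥ 0.
The minimum-cost mix takes nothing from recycled aggregate — only silica fume, GGBS. The CO₂ footprint and 28-day strength contribution requirements are met with equality.
So silica fume = 0.3413 kg, GGBS = 2.854 kg.
Total cost: 0.839·0.3413 + 0.158·2.854 = 0.73728.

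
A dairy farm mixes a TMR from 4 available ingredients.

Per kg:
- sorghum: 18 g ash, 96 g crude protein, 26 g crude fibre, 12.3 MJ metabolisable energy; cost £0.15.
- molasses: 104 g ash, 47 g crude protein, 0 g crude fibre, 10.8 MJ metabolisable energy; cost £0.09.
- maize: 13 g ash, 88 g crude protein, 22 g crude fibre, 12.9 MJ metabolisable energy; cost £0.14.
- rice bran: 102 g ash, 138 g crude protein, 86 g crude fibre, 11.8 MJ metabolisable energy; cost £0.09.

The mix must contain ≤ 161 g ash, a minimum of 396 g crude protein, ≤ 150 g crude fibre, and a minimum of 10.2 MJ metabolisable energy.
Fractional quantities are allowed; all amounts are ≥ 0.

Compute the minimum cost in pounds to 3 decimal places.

Let x1 = kg of sorghum, x2 = kg of molasses, x3 = kg of maize, x4 = kg of rice bran.
min 0.15x1 + 0.09x2 + 0.14x3 + 0.09x4 subject to:
  18x1 + 104x2 + 13x3 + 102x4 ≤ 161   (ash)
  96x1 + 47x2 + 88x3 + 138x4 ≥ 396   (crude protein)
  26x1 + 22x3 + 86x4 ≤ 150   (crude fibre)
  12.3x1 + 10.8x2 + 12.9x3 + 11.8x4 ≥ 10.2   (metabolisable energy)
  x1, x2, x3, x4 ≥ 0.
The cheapest feasible vertex uses only molasses, maize, rice bran; sorghum is not used. The ash, crude protein, crude fibre requirements are met with equality.
So molasses = 0.1874 kg, maize = 2.78 kg, rice bran = 1.033 kg.
Objective = 0.09·0.1874 + 0.14·2.78 + 0.09·1.033 = 0.49904.

£0.499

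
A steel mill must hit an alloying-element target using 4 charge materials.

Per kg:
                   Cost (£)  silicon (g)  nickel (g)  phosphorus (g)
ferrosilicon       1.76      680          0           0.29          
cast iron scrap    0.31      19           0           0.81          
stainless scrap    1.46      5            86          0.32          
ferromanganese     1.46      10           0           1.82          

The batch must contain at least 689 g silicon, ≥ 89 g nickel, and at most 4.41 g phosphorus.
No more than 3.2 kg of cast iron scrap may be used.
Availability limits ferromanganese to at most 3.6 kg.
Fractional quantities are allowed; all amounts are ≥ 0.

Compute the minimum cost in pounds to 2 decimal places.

Treat it as an LP. Let x1 = kg of ferrosilicon, x2 = kg of cast iron scrap, x3 = kg of stainless scrap, x4 = kg of ferromanganese.
Minimise 1.76x1 + 0.31x2 + 1.46x3 + 1.46x4 with:
  680x1 + 19x2 + 5x3 + 10x4 ≥ 689   (silicon)
  86x3 ≥ 89   (nickel)
  0.29x1 + 0.81x2 + 0.32x3 + 1.82x4 ≤ 4.41   (phosphorus)
  x2 ≤ 3.2
  x4 ≤ 3.6
  x1, x2, x3, x4 ≥ 0.
At the optimum only ferrosilicon, stainless scrap are positive (cast iron scrap, ferromanganese = 0). Binding constraints: silicon and nickel.
So ferrosilicon = 1.006 kg, stainless scrap = 1.035 kg.
Hence cost = 1.76·1.006 + 1.46·1.035 = £3.2817.

£3.28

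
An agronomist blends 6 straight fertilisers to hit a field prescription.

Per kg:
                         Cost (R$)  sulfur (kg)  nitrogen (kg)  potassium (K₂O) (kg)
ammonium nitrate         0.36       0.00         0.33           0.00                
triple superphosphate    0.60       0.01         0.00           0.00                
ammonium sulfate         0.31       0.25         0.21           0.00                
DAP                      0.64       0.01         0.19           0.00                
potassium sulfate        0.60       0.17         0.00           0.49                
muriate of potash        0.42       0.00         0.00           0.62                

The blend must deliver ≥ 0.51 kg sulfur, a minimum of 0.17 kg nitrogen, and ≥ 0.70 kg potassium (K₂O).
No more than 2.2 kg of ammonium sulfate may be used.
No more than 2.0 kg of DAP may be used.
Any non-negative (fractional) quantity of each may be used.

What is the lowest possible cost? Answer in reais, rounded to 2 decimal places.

Treat it as an LP. Let x1 = kg of ammonium nitrate, x2 = kg of triple superphosphate, x3 = kg of ammonium sulfate, x4 = kg of DAP, x5 = kg of potassium sulfate, x6 = kg of muriate of potash.
Minimize 0.36x1 + 0.6x2 + 0.31x3 + 0.64x4 + 0.6x5 + 0.42x6 subject to:
  0.01x2 + 0.25x3 + 0.01x4 + 0.17x5 ≥ 0.51   (sulfur)
  0.33x1 + 0.21x3 + 0.19x4 ≥ 0.17   (nitrogen)
  0.49x5 + 0.62x6 ≥ 0.7   (potassium (K₂O))
  x3 ≤ 2.2
  x4 ≤ 2
  x1, x2, x3, x4, x5, x6 ≥ 0.
The optimal basis is {ammonium sulfate, muriate of potash}; ammonium nitrate, triple superphosphate, DAP, potassium sulfate drop out. The sulfur and potassium (K₂O) requirements are met with equality.
Optimal quantities: ammonium sulfate = 2.04 kg, muriate of potash = 1.129 kg.
Objective = 0.31·2.04 + 0.42·1.129 = 1.1066.

R$1.11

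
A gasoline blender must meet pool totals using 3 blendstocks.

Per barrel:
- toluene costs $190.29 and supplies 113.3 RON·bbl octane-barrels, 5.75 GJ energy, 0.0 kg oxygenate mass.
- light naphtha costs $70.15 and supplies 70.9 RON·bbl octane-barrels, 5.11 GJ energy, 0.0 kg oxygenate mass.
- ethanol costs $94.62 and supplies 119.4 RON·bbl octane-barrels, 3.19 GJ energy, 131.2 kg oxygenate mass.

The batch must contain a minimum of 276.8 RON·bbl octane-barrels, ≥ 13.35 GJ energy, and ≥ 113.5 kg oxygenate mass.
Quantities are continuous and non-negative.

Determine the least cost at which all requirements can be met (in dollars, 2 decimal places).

$245.21

Let x1 = barrels of toluene, x2 = barrels of light naphtha, x3 = barrels of ethanol.
Minimise 190.29x1 + 70.15x2 + 94.62x3 subject to:
  113.3x1 + 70.9x2 + 119.4x3 ≥ 276.8   (octane-barrels)
  5.75x1 + 5.11x2 + 3.19x3 ≥ 13.35   (energy)
  131.2x3 ≥ 113.5   (oxygenate mass)
  x1, x2, x3 ≥ 0.
The cheapest feasible vertex uses only light naphtha, ethanol; toluene is not used. There the octane-barrels and energy constraints are tight.
That vertex is x2 = 1.8517, x3 = 1.2187.
Hence cost = 70.15·1.8517 + 94.62·1.2187 = $245.2101.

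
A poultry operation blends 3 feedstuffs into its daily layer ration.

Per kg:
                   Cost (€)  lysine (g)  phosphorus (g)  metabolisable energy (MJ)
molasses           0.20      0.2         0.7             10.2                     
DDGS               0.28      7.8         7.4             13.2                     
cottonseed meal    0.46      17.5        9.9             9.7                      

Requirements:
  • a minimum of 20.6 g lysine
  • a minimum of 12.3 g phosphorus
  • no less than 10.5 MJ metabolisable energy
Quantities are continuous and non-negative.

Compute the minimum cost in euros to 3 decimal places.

Let x1 = kg of molasses, x2 = kg of DDGS, x3 = kg of cottonseed meal.
Minimise 0.2x1 + 0.28x2 + 0.46x3 subject to:
  0.2x1 + 7.8x2 + 17.5x3 ≥ 20.6   (lysine)
  0.7x1 + 7.4x2 + 9.9x3 ≥ 12.3   (phosphorus)
  10.2x1 + 13.2x2 + 9.7x3 ≥ 10.5   (metabolisable energy)
  x1, x2, x3 ≥ 0.
The optimal basis is {DDGS, cottonseed meal}; molasses drops out. There the lysine and phosphorus constraints are tight.
So DDGS = 0.2163 kg, cottonseed meal = 1.081 kg.
Total cost: 0.28·0.2163 + 0.46·1.081 = 0.55782.

€0.558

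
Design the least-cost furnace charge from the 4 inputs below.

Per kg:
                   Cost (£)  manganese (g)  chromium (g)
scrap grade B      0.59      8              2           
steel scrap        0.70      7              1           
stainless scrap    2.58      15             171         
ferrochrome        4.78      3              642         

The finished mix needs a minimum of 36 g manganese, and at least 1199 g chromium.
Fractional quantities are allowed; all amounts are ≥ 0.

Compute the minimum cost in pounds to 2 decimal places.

Let x1 = kg of scrap grade B, x2 = kg of steel scrap, x3 = kg of stainless scrap, x4 = kg of ferrochrome.
Minimise 0.59x1 + 0.7x2 + 2.58x3 + 4.78x4 s.t.:
  8x1 + 7x2 + 15x3 + 3x4 ≥ 36   (manganese)
  2x1 + 1x2 + 171x3 + 642x4 ≥ 1199   (chromium)
  x1, x2, x3, x4 ≥ 0.
At the optimum only scrap grade B, ferrochrome are positive (steel scrap, stainless scrap = 0). The manganese and chromium requirements are met with equality.
Solving gives x1 = 3.80409, x4 = 1.85575.
Hence cost = 0.59·3.80409 + 4.78·1.85575 = £11.1149.

£11.11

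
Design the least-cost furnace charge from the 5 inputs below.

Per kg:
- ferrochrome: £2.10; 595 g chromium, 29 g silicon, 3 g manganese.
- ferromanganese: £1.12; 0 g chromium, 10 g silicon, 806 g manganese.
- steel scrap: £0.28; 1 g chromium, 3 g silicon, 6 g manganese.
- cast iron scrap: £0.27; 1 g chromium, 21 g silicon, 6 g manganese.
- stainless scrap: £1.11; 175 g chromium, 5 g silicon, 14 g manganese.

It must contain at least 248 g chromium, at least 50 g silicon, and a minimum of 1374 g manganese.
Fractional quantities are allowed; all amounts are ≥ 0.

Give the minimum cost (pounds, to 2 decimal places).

Let x1 = kg of ferrochrome, x2 = kg of ferromanganese, x3 = kg of steel scrap, x4 = kg of cast iron scrap, x5 = kg of stainless scrap.
Minimise 2.1x1 + 1.12x2 + 0.28x3 + 0.27x4 + 1.11x5 subject to:
  595x1 + 1x3 + 1x4 + 175x5 ≥ 248   (chromium)
  29x1 + 10x2 + 3x3 + 21x4 + 5x5 ≥ 50   (silicon)
  3x1 + 806x2 + 6x3 + 6x4 + 14x5 ≥ 1374   (manganese)
  x1, x2, x3, x4, x5 ≥ 0.
The minimum-cost mix takes nothing from steel scrap, stainless scrap — only ferrochrome, ferromanganese, cast iron scrap. Binding constraints: chromium, silicon, manganese.
Solving gives x1 = 0.4151, x2 = 1.696, x4 = 1.
Cost = 2.1·0.4151 + 1.12·1.696 + 0.27·1 = 3.0412.

£3.04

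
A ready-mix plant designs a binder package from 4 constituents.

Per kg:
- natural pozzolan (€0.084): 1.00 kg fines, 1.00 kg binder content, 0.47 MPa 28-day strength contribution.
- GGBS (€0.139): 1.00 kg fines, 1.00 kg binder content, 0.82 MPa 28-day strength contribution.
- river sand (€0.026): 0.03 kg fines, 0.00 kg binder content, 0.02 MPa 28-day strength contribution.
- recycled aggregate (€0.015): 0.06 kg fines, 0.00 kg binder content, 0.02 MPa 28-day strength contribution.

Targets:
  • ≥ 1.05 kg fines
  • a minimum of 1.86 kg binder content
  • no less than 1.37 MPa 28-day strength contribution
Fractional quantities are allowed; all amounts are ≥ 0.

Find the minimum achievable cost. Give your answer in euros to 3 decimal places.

Let x1 = kg of natural pozzolan, x2 = kg of GGBS, x3 = kg of river sand, x4 = kg of recycled aggregate.
Minimise 0.084x1 + 0.139x2 + 0.026x3 + 0.015x4 subject to:
  1x1 + 1x2 + 0.03x3 + 0.06x4 ≥ 1.05   (fines)
  1x1 + 1x2 ≥ 1.86   (binder content)
  0.47x1 + 0.82x2 + 0.02x3 + 0.02x4 ≥ 1.37   (28-day strength contribution)
  x1, x2, x3, x4 ≥ 0.
The optimal basis is {natural pozzolan, GGBS}; river sand, recycled aggregate drop out. The binder content and 28-day strength contribution requirements are met with equality.
Optimal quantities: natural pozzolan = 0.4434 kg, GGBS = 1.417 kg.
Objective = 0.084·0.4434 + 0.139·1.417 = 0.23421.

€0.234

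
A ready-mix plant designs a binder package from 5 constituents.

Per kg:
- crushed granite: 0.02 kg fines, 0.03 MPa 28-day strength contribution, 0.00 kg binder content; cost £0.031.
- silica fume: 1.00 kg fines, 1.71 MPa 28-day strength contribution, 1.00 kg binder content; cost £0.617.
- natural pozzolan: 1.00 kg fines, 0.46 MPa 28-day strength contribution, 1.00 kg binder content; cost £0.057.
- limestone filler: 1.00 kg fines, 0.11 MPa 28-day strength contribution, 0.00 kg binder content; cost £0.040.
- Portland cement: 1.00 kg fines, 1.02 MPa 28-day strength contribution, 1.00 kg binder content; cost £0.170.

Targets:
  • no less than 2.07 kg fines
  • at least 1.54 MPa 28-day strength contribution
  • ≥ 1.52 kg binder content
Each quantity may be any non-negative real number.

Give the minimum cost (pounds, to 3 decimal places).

Let x1 = kg of crushed granite, x2 = kg of silica fume, x3 = kg of natural pozzolan, x4 = kg of limestone filler, x5 = kg of Portland cement.
min 0.031x1 + 0.617x2 + 0.057x3 + 0.04x4 + 0.17x5 with:
  0.02x1 + 1x2 + 1x3 + 1x4 + 1x5 ≥ 2.07   (fines)
  0.03x1 + 1.71x2 + 0.46x3 + 0.11x4 + 1.02x5 ≥ 1.54   (28-day strength contribution)
  1x2 + 1x3 + 1x5 ≥ 1.52   (binder content)
  x1, x2, x3, x4, x5 ≥ 0.
The minimum-cost mix takes nothing from crushed granite, silica fume, limestone filler, Portland cement — only natural pozzolan. Binding constraint: 28-day strength contribution.
So natural pozzolan = 3.348 kg.
Hence cost = 0.057·3.348 = £0.19084.

£0.191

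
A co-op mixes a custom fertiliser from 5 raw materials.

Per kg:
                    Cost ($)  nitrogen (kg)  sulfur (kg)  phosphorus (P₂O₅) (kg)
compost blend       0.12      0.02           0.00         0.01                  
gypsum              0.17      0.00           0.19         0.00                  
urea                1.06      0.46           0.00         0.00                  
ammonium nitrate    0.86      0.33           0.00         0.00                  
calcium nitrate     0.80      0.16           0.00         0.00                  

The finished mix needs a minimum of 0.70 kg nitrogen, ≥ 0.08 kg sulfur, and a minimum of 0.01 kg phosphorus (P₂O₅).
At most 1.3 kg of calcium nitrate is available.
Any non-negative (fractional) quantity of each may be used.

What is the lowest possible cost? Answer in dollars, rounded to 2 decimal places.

Set it up as a linear program. Let x1 = kg of compost blend, x2 = kg of gypsum, x3 = kg of urea, x4 = kg of ammonium nitrate, x5 = kg of calcium nitrate.
Minimize 0.12x1 + 0.17x2 + 1.06x3 + 0.86x4 + 0.8x5 with:
  0.02x1 + 0.46x3 + 0.33x4 + 0.16x5 ≥ 0.7   (nitrogen)
  0.19x2 ≥ 0.08   (sulfur)
  0.01x1 ≥ 0.01   (phosphorus (P₂O₅))
  x5 ≤ 1.3
  x1, x2, x3, x4, x5 ≥ 0.
The optimal basis is {compost blend, gypsum, urea}; ammonium nitrate, calcium nitrate drop out. Binding constraints: nitrogen, sulfur, phosphorus (P₂O₅).
Optimal quantities: compost blend = 1 kg, gypsum = 0.4211 kg, urea = 1.478 kg.
Cost = 0.12·1 + 0.17·0.4211 + 1.06·1.478 = 1.7583.

$1.76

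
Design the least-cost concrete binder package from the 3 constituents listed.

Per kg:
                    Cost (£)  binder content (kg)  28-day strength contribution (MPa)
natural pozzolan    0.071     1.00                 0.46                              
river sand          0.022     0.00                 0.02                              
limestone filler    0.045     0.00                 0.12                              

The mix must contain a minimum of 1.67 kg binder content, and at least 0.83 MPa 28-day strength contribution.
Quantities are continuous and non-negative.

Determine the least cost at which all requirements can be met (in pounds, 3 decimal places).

This is a linear program. Let x1 = kg of natural pozzolan, x2 = kg of river sand, x3 = kg of limestone filler.
min 0.071x1 + 0.022x2 + 0.045x3 s.t.:
  1x1 ≥ 1.67   (binder content)
  0.46x1 + 0.02x2 + 0.12x3 ≥ 0.83   (28-day strength contribution)
  x1, x2, x3 ≥ 0.
At the optimum only natural pozzolan is positive (river sand, limestone filler = 0). There the 28-day strength contribution constraint is tight.
So natural pozzolan = 1.804 kg.
Total cost: 0.071·1.804 = 0.12808.

£0.128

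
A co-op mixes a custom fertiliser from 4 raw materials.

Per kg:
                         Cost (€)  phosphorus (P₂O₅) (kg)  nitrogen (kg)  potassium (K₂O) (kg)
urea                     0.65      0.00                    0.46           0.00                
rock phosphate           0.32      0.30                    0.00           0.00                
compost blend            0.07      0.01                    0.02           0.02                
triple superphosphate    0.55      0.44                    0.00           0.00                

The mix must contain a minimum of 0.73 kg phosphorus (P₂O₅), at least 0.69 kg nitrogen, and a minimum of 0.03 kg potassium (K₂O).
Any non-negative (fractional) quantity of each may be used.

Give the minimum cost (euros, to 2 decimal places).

€1.80

Set it up as a linear program. Let x1 = kg of urea, x2 = kg of rock phosphate, x3 = kg of compost blend, x4 = kg of triple superphosphate.
min 0.65x1 + 0.32x2 + 0.07x3 + 0.55x4 s.t.:
  0.3x2 + 0.01x3 + 0.44x4 ≥ 0.73   (phosphorus (P₂O₅))
  0.46x1 + 0.02x3 ≥ 0.69   (nitrogen)
  0.02x3 ≥ 0.03   (potassium (K₂O))
  x1, x2, x3, x4 ≥ 0.
At the optimum only urea, rock phosphate, compost blend are positive (triple superphosphate = 0). The phosphorus (P₂O₅), nitrogen, potassium (K₂O) requirements are met with equality.
That vertex is x1 = 1.435, x2 = 2.383, x3 = 1.5.
Objective = 0.65·1.435 + 0.32·2.383 + 0.07·1.5 = 1.8003.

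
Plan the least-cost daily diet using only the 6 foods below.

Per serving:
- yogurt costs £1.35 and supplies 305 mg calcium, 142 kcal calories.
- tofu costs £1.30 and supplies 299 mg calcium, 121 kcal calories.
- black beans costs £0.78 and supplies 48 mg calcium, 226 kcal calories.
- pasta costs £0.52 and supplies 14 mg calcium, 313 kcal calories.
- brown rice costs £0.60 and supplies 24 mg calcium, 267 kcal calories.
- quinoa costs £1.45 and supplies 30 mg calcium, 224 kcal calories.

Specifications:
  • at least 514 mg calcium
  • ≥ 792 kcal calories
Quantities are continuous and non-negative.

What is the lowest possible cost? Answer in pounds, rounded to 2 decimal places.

£3.10

Treat it as an LP. Let x1 = servings of yogurt, x2 = servings of tofu, x3 = servings of black beans, x4 = servings of pasta, x5 = servings of brown rice, x6 = servings of quinoa.
Minimise 1.35x1 + 1.3x2 + 0.78x3 + 0.52x4 + 0.6x5 + 1.45x6 with:
  305x1 + 299x2 + 48x3 + 14x4 + 24x5 + 30x6 ≥ 514   (calcium)
  142x1 + 121x2 + 226x3 + 313x4 + 267x5 + 224x6 ≥ 792   (calories)
  x1, x2, x3, x4, x5, x6 ≥ 0.
The minimum-cost mix takes nothing from tofu, black beans, brown rice, quinoa — only yogurt, pasta. Binding constraints: calcium and calories.
Optimal quantities: yogurt = 1.602 servings, pasta = 1.803 servings.
Hence cost = 1.35·1.602 + 0.52·1.803 = £3.1003.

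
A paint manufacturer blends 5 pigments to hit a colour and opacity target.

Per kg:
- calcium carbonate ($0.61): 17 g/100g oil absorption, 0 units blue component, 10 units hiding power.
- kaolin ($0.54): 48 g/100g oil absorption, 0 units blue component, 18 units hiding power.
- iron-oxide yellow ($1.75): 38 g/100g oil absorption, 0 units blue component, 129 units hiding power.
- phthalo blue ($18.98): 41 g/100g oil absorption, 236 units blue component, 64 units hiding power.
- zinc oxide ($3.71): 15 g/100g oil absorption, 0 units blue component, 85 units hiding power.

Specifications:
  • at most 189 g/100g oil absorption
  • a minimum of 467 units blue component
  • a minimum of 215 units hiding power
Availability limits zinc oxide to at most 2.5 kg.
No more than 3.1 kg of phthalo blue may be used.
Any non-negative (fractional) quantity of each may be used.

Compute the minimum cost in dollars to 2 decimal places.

Let x1 = kg of calcium carbonate, x2 = kg of kaolin, x3 = kg of iron-oxide yellow, x4 = kg of phthalo blue, x5 = kg of zinc oxide.
min 0.61x1 + 0.54x2 + 1.75x3 + 18.98x4 + 3.71x5 with:
  17x1 + 48x2 + 38x3 + 41x4 + 15x5 ≤ 189   (oil absorption)
  236x4 ≥ 467   (blue component)
  10x1 + 18x2 + 129x3 + 64x4 + 85x5 ≥ 215   (hiding power)
  x5 ≤ 2.5
  x4 ≤ 3.1
  x1, x2, x3, x4, x5 ≥ 0.
The minimum-cost mix takes nothing from calcium carbonate, kaolin, zinc oxide — only iron-oxide yellow, phthalo blue. The blue component and hiding power requirements are met with equality.
Solving gives x3 = 0.6849, x4 = 1.979.
Cost = 1.75·0.6849 + 18.98·1.979 = 38.7600.

$38.76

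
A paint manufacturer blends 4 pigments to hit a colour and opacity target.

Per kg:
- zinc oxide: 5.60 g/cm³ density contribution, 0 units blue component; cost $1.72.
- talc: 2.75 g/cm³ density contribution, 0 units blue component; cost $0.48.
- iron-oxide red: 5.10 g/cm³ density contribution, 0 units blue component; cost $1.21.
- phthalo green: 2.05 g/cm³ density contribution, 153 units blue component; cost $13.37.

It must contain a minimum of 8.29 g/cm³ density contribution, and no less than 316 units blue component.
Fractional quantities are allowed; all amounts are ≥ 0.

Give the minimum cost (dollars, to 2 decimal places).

Let x1 = kg of zinc oxide, x2 = kg of talc, x3 = kg of iron-oxide red, x4 = kg of phthalo green.
Minimize 1.72x1 + 0.48x2 + 1.21x3 + 13.37x4 s.t.:
  5.6x1 + 2.75x2 + 5.1x3 + 2.05x4 ≥ 8.29   (density contribution)
  153x4 ≥ 316   (blue component)
  x1, x2, x3, x4 ≥ 0.
The cheapest feasible vertex uses only talc, phthalo green; zinc oxide, iron-oxide red are not used. Binding constraints: density contribution and blue component.
Optimal quantities: talc = 1.475 kg, phthalo green = 2.065 kg.
Cost = 0.48·1.475 + 13.37·2.065 = 28.3171.

$28.32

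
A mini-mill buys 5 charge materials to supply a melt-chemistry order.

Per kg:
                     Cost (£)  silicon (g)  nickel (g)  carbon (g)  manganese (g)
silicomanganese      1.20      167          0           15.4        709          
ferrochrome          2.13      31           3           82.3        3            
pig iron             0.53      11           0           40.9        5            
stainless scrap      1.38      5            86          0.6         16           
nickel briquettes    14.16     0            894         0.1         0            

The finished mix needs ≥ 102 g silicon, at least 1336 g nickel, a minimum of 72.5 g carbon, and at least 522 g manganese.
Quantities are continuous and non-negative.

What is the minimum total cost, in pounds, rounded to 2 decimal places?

Treat it as an LP. Let x1 = kg of silicomanganese, x2 = kg of ferrochrome, x3 = kg of pig iron, x4 = kg of stainless scrap, x5 = kg of nickel briquettes.
Minimise 1.2x1 + 2.13x2 + 0.53x3 + 1.38x4 + 14.16x5 with:
  167x1 + 31x2 + 11x3 + 5x4 ≥ 102   (silicon)
  3x2 + 86x4 + 894x5 ≥ 1336   (nickel)
  15.4x1 + 82.3x2 + 40.9x3 + 0.6x4 + 0.1x5 ≥ 72.5   (carbon)
  709x1 + 3x2 + 5x3 + 16x4 ≥ 522   (manganese)
  x1, x2, x3, x4, x5 ≥ 0.
The minimum-cost mix takes nothing from ferrochrome, nickel briquettes — only silicomanganese, pig iron, stainless scrap. The nickel, carbon, manganese requirements are met with equality.
Solving gives x1 = 0.3758, x3 = 1.403, x4 = 15.53.
Total cost: 1.2·0.3758 + 0.53·1.403 + 1.38·15.53 = 22.6260.

£22.63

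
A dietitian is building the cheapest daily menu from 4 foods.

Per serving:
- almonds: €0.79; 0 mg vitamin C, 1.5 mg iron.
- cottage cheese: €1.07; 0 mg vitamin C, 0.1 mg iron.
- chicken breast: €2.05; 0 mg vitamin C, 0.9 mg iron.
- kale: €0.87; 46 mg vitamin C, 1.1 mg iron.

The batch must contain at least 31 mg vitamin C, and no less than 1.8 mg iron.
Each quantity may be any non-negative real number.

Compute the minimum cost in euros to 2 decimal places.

€1.14

Let x1 = servings of almonds, x2 = servings of cottage cheese, x3 = servings of chicken breast, x4 = servings of kale.
Minimise 0.79x1 + 1.07x2 + 2.05x3 + 0.87x4 subject to:
  46x4 ≥ 31   (vitamin C)
  1.5x1 + 0.1x2 + 0.9x3 + 1.1x4 ≥ 1.8   (iron)
  x1, x2, x3, x4 ≥ 0.
The cheapest feasible vertex uses only almonds, kale; cottage cheese, chicken breast are not used. The vitamin C and iron requirements are met with equality.
So almonds = 0.7058 servings, kale = 0.6739 servings.
Hence cost = 0.79·0.7058 + 0.87·0.6739 = €1.1439.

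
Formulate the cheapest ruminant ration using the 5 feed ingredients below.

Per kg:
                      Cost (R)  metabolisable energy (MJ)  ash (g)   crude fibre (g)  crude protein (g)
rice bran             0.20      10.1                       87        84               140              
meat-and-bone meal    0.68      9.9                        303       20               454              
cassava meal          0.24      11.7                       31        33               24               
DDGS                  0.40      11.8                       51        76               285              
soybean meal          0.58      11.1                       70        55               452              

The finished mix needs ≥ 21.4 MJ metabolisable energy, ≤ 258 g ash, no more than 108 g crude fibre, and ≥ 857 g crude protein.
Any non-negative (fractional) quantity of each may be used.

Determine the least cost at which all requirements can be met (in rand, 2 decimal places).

Let x1 = kg of rice bran, x2 = kg of meat-and-bone meal, x3 = kg of cassava meal, x4 = kg of DDGS, x5 = kg of soybean meal.
Minimise 0.2x1 + 0.68x2 + 0.24x3 + 0.4x4 + 0.58x5 with:
  10.1x1 + 9.9x2 + 11.7x3 + 11.8x4 + 11.1x5 ≥ 21.4   (metabolisable energy)
  87x1 + 303x2 + 31x3 + 51x4 + 70x5 ≤ 258   (ash)
  84x1 + 20x2 + 33x3 + 76x4 + 55x5 ≤ 108   (crude fibre)
  140x1 + 454x2 + 24x3 + 285x4 + 452x5 ≥ 857   (crude protein)
  x1, x2, x3, x4, x5 ≥ 0.
At the optimum only rice bran, soybean meal are positive (meat-and-bone meal, cassava meal, DDGS = 0). The metabolisable energy and crude protein requirements are met with equality.
That vertex is x1 = 0.05317, x5 = 1.88.
Objective = 0.2·0.05317 + 0.58·1.88 = 1.1010.

R1.10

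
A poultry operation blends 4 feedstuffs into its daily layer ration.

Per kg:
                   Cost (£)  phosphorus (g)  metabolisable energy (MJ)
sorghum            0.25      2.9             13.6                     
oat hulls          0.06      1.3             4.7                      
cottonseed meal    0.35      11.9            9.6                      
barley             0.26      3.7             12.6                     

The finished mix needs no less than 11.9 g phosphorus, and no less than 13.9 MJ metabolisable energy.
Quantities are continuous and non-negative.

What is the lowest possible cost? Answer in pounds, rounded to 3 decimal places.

£0.376

Let x1 = kg of sorghum, x2 = kg of oat hulls, x3 = kg of cottonseed meal, x4 = kg of barley.
Minimize 0.25x1 + 0.06x2 + 0.35x3 + 0.26x4 subject to:
  2.9x1 + 1.3x2 + 11.9x3 + 3.7x4 ≥ 11.9   (phosphorus)
  13.6x1 + 4.7x2 + 9.6x3 + 12.6x4 ≥ 13.9   (metabolisable energy)
  x1, x2, x3, x4 ≥ 0.
At the optimum only oat hulls, cottonseed meal are positive (sorghum, barley = 0). Binding constraints: phosphorus and metabolisable energy.
Optimal quantities: oat hulls = 1.178 kg, cottonseed meal = 0.8713 kg.
Hence cost = 0.06·1.178 + 0.35·0.8713 = £0.37564.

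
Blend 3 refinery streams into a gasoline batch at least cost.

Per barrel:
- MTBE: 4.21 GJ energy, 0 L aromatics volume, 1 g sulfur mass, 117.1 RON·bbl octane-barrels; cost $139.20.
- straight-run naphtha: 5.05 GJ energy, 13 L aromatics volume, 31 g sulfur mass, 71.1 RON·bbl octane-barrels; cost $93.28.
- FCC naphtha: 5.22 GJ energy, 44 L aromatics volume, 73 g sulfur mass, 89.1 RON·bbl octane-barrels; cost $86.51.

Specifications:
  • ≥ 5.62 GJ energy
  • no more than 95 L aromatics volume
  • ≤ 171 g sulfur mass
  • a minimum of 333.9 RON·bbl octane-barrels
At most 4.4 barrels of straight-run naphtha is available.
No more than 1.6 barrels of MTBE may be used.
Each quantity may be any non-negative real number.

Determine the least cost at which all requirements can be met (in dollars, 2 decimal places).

Let x1 = barrels of MTBE, x2 = barrels of straight-run naphtha, x3 = barrels of FCC naphtha.
Minimise 139.2x1 + 93.28x2 + 86.51x3 subject to:
  4.21x1 + 5.05x2 + 5.22x3 ≥ 5.62   (energy)
  13x2 + 44x3 ≤ 95   (aromatics volume)
  1x1 + 31x2 + 73x3 ≤ 171   (sulfur mass)
  117.1x1 + 71.1x2 + 89.1x3 ≥ 333.9   (octane-barrels)
  x2 ≤ 4.4
  x1 ≤ 1.6
  x1, x2, x3 ≥ 0.
The optimal basis is {MTBE, FCC naphtha}; straight-run naphtha drops out. There the aromatics volume and octane-barrels constraints are tight.
Solving gives x1 = 1.2086, x3 = 2.1591.
Objective = 139.2·1.2086 + 86.51·2.1591 = 355.0209.

$355.02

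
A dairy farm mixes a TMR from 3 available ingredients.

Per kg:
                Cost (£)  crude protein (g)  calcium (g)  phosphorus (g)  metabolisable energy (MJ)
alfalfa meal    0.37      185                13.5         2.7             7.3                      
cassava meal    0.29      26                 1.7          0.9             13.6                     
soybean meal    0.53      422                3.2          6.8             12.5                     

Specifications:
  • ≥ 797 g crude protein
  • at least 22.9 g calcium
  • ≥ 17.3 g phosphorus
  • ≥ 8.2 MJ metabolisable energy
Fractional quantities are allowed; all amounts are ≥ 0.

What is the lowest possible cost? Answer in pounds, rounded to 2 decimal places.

This is a linear program. Let x1 = kg of alfalfa meal, x2 = kg of cassava meal, x3 = kg of soybean meal.
min 0.37x1 + 0.29x2 + 0.53x3 s.t.:
  185x1 + 26x2 + 422x3 ≥ 797   (crude protein)
  13.5x1 + 1.7x2 + 3.2x3 ≥ 22.9   (calcium)
  2.7x1 + 0.9x2 + 6.8x3 ≥ 17.3   (phosphorus)
  7.3x1 + 13.6x2 + 12.5x3 ≥ 8.2   (metabolisable energy)
  x1, x2, x3 ≥ 0.
The optimal basis is {alfalfa meal, soybean meal}; cassava meal drops out. The calcium and phosphorus requirements are met with equality.
Solving gives x1 = 1.207, x3 = 2.065.
Total cost: 0.37·1.207 + 0.53·2.065 = 1.5410.

£1.54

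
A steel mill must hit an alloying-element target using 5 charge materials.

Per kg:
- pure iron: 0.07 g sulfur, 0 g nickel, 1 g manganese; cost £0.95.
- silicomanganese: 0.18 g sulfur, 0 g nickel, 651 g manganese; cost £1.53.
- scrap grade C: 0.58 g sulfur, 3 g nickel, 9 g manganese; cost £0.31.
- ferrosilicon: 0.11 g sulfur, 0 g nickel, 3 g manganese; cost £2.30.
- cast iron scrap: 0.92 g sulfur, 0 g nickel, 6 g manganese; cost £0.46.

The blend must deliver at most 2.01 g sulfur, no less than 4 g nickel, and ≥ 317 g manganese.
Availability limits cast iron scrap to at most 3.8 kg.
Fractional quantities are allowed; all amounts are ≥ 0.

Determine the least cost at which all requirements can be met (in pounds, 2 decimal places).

£1.13

Let x1 = kg of pure iron, x2 = kg of silicomanganese, x3 = kg of scrap grade C, x4 = kg of ferrosilicon, x5 = kg of cast iron scrap.
min 0.95x1 + 1.53x2 + 0.31x3 + 2.3x4 + 0.46x5 s.t.:
  0.07x1 + 0.18x2 + 0.58x3 + 0.11x4 + 0.92x5 ≤ 2.01   (sulfur)
  3x3 ≥ 4   (nickel)
  1x1 + 651x2 + 9x3 + 3x4 + 6x5 ≥ 317   (manganese)
  x5 ≤ 3.8
  x1, x2, x3, x4, x5 ≥ 0.
At the optimum only silicomanganese, scrap grade C are positive (pure iron, ferrosilicon, cast iron scrap = 0). Binding constraints: nickel and manganese.
That vertex is x2 = 0.4685, x3 = 1.333.
Objective = 1.53·0.4685 + 0.31·1.333 = 1.1300.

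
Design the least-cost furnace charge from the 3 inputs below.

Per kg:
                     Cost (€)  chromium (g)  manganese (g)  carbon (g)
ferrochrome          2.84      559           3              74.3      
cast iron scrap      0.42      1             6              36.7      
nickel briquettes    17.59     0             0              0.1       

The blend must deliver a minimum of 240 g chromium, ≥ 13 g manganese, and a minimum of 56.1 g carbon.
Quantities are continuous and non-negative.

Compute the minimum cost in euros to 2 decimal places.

€2.03

Set it up as a linear program. Let x1 = kg of ferrochrome, x2 = kg of cast iron scrap, x3 = kg of nickel briquettes.
Minimise 2.84x1 + 0.42x2 + 17.59x3 s.t.:
  559x1 + 1x2 ≥ 240   (chromium)
  3x1 + 6x2 ≥ 13   (manganese)
  74.3x1 + 36.7x2 + 0.1x3 ≥ 56.1   (carbon)
  x1, x2, x3 ≥ 0.
At the optimum only ferrochrome, cast iron scrap are positive (nickel briquettes = 0). The chromium and manganese requirements are met with equality.
That vertex is x1 = 0.4258, x2 = 1.954.
Objective = 2.84·0.4258 + 0.42·1.954 = 2.0300.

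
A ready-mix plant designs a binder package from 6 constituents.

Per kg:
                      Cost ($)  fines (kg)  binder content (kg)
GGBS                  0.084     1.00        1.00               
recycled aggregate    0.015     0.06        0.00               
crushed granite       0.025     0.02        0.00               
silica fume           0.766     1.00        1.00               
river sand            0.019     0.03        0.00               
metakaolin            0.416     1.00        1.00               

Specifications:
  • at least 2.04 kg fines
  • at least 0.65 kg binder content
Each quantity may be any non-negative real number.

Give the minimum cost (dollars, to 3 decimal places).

Let x1 = kg of GGBS, x2 = kg of recycled aggregate, x3 = kg of crushed granite, x4 = kg of silica fume, x5 = kg of river sand, x6 = kg of metakaolin.
Minimize 0.084x1 + 0.015x2 + 0.025x3 + 0.766x4 + 0.019x5 + 0.416x6 with:
  1x1 + 0.06x2 + 0.02x3 + 1x4 + 0.03x5 + 1x6 ≥ 2.04   (fines)
  1x1 + 1x4 + 1x6 ≥ 0.65   (binder content)
  x1, x2, x3, x4, x5, x6 ≥ 0.
At the optimum only GGBS is positive (recycled aggregate, crushed granite, silica fume, river sand, metakaolin = 0). The fines requirement is met with equality.
That vertex is x1 = 2.04.
Total cost: 0.084·2.04 = 0.17136.

$0.171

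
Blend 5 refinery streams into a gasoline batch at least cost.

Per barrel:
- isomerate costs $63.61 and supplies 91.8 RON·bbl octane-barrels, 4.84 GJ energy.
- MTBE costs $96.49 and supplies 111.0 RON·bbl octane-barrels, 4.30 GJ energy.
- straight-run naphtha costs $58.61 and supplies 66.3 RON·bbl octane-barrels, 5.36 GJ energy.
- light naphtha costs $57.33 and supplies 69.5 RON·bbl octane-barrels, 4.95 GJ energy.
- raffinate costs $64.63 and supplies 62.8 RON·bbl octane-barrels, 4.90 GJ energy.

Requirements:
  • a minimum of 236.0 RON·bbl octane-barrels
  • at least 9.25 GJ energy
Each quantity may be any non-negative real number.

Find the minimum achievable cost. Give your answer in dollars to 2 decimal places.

$163.53

Set it up as a linear program. Let x1 = barrels of isomerate, x2 = barrels of MTBE, x3 = barrels of straight-run naphtha, x4 = barrels of light naphtha, x5 = barrels of raffinate.
Minimize 63.61x1 + 96.49x2 + 58.61x3 + 57.33x4 + 64.63x5 s.t.:
  91.8x1 + 111x2 + 66.3x3 + 69.5x4 + 62.8x5 ≥ 236   (octane-barrels)
  4.84x1 + 4.3x2 + 5.36x3 + 4.95x4 + 4.9x5 ≥ 9.25   (energy)
  x1, x2, x3, x4, x5 ≥ 0.
The optimal basis is {isomerate}; MTBE, straight-run naphtha, light naphtha, raffinate drop out. The octane-barrels requirement is met with equality.
Solving gives x1 = 2.5708.
Cost = 63.61·2.5708 = 163.5286.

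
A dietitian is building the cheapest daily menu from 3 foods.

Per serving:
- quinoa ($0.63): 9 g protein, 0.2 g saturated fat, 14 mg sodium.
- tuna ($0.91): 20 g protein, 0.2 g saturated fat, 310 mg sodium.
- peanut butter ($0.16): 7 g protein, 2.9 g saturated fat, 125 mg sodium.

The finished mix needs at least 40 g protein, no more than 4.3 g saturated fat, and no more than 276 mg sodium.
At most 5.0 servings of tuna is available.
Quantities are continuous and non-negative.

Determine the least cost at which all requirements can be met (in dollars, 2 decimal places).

$2.26

Let x1 = servings of quinoa, x2 = servings of tuna, x3 = servings of peanut butter.
min 0.63x1 + 0.91x2 + 0.16x3 with:
  9x1 + 20x2 + 7x3 ≥ 40   (protein)
  0.2x1 + 0.2x2 + 2.9x3 ≤ 4.3   (saturated fat)
  14x1 + 310x2 + 125x3 ≤ 276   (sodium)
  x2 ≤ 5
  x1, x2, x3 ≥ 0.
The optimal mix uses every input. Binding constraints: protein, saturated fat, sodium.
That vertex is x1 = 2.907, x2 = 0.2489, x3 = 1.265.
Hence cost = 0.63·2.907 + 0.91·0.2489 + 0.16·1.265 = $2.2603.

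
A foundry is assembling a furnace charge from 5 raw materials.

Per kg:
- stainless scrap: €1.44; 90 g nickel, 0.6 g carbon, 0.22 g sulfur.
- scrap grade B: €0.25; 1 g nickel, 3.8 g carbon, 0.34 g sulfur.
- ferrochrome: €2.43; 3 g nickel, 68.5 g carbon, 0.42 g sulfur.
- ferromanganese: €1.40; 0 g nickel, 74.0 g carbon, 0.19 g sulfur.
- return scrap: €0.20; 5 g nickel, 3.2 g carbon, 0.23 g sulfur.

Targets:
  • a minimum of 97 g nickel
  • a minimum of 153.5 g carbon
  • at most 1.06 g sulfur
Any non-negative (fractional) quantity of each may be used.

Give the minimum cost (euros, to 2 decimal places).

€4.44

Let x1 = kg of stainless scrap, x2 = kg of scrap grade B, x3 = kg of ferrochrome, x4 = kg of ferromanganese, x5 = kg of return scrap.
min 1.44x1 + 0.25x2 + 2.43x3 + 1.4x4 + 0.2x5 s.t.:
  90x1 + 1x2 + 3x3 + 5x5 ≥ 97   (nickel)
  0.6x1 + 3.8x2 + 68.5x3 + 74x4 + 3.2x5 ≥ 153.5   (carbon)
  0.22x1 + 0.34x2 + 0.42x3 + 0.19x4 + 0.23x5 ≤ 1.06   (sulfur)
  x1, x2, x3, x4, x5 ≥ 0.
The minimum-cost mix takes nothing from scrap grade B, ferrochrome, return scrap — only stainless scrap, ferromanganese. There the nickel and carbon constraints are tight.
So stainless scrap = 1.078 kg, ferromanganese = 2.066 kg.
Cost = 1.44·1.078 + 1.4·2.066 = 4.4447.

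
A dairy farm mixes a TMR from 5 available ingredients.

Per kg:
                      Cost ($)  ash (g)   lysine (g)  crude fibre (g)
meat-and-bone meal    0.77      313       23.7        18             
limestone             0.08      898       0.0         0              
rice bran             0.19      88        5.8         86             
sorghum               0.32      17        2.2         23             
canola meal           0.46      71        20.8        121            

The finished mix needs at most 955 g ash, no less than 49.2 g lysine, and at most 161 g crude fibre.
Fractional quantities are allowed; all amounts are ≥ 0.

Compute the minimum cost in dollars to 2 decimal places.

Let x1 = kg of meat-and-bone meal, x2 = kg of limestone, x3 = kg of rice bran, x4 = kg of sorghum, x5 = kg of canola meal.
min 0.77x1 + 0.08x2 + 0.19x3 + 0.32x4 + 0.46x5 with:
  313x1 + 898x2 + 88x3 + 17x4 + 71x5 ≤ 955   (ash)
  23.7x1 + 5.8x3 + 2.2x4 + 20.8x5 ≥ 49.2   (lysine)
  18x1 + 86x3 + 23x4 + 121x5 ≤ 161   (crude fibre)
  x1, x2, x3, x4, x5 ≥ 0.
The minimum-cost mix takes nothing from limestone, rice bran, sorghum — only meat-and-bone meal, canola meal. There the lysine and crude fibre constraints are tight.
So meat-and-bone meal = 1.0446 kg, canola meal = 1.1752 kg.
Hence cost = 0.77·1.0446 + 0.46·1.1752 = $1.3449.

$1.34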